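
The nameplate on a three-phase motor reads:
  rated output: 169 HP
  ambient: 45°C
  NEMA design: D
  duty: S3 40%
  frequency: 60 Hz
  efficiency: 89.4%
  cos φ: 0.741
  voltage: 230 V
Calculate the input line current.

478 A

P_out = 169 × 746 = 126074 W
P_in = P_out / η = 126074 / 0.894 = 141022 W
I_L = P_in / (√3·V_L·cosφ) = 141022 / (1.732 × 230 × 0.741) = 478 A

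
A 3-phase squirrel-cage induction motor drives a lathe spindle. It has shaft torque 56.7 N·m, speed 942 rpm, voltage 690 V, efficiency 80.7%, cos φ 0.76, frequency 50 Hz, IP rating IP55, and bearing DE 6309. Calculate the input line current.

7.63 A

ω = 2π×942/60 = 98.65 rad/s; P_out = τω = 56.7 × 98.65 = 5593 W
P_in = P_out / η = 5593 / 0.807 = 6931 W
I_L = P_in / (√3·V_L·cosφ) = 6931 / (1.732 × 690 × 0.76) = 7.63 A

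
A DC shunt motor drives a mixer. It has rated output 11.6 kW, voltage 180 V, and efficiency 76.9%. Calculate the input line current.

P_out = 11.6 kW = 11600 W
P_in = P_out / η = 11600 / 0.769 = 15085 W
I = P_in / V = 15085 / 180 = 83.8 A

83.8 A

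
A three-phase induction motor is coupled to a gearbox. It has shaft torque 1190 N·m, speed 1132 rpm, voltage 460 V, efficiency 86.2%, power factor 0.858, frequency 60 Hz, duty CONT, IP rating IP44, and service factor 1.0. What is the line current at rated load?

239 A

ω = 2π×1132/60 = 118.5 rad/s; P_out = τω = 1190 × 118.5 = 141015 W
P_in = P_out / η = 141015 / 0.862 = 163590 W
I_L = P_in / (√3·V_L·cosφ) = 163590 / (1.732 × 460 × 0.858) = 239 A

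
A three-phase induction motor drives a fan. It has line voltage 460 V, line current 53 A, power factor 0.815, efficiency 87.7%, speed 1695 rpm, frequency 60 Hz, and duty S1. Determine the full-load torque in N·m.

P_in = √3·V·I·cosφ = 1.732 × 460 × 53 × 0.815 = 34414 W
P_out = η·P_in = 0.877 × 34414 = 30181 W
n = 1695 rpm
ω = 2π×1695/60 = 177.5 rad/s
τ = P_out/ω = 30181/177.5 = 170 N·m

170 N·m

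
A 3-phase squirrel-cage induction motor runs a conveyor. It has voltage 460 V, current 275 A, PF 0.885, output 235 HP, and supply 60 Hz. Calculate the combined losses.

18.6 kW

P_in = √3·V·I·cosφ = 1.732×460×275×0.885 = 193902 W
P_out = 235×746 = 175310 W
Losses = P_in − P_out = 193902 − 175310 = 18592 W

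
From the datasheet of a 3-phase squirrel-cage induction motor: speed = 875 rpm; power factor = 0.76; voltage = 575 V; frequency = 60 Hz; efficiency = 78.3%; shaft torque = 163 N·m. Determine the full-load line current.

ω = 2π×875/60 = 91.63 rad/s; P_out = τω = 163 × 91.63 = 14936 W
P_in = P_out / η = 14936 / 0.783 = 19075 W
I_L = P_in / (√3·V_L·cosφ) = 19075 / (1.732 × 575 × 0.76) = 25.2 A

25.2 A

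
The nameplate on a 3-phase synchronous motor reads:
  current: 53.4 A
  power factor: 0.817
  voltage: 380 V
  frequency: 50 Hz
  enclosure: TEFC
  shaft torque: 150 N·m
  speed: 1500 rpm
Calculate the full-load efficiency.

82.1 %

ω = 2π × 1500/60 = 157.1 rad/s; P_out = τω = 150 × 157.1 = 23565 W
P_in = √3·V_L·I_L·cosφ = 1.732 × 380 × 53.4 × 0.817 = 28714 W
η = P_out / P_in = 23565 / 28714 = 0.821 = 82.1%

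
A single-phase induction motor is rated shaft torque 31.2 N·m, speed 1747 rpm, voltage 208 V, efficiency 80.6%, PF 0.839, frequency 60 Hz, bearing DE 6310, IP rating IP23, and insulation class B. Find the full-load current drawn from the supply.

40.6 A

ω = 2π×1747/60 = 182.9 rad/s; P_out = τω = 31.2 × 182.9 = 5706 W
P_in = P_out / η = 5706 / 0.806 = 7079 W
I = P_in / (V·cosφ) = 7079 / (208 × 0.839) = 40.6 A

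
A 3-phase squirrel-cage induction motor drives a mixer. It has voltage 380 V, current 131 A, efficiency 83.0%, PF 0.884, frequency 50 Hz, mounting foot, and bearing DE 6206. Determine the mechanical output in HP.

P_in = √3·V·I·cosφ = 1.732 × 380 × 131 × 0.884 = 76218 W
P_out = η·P_in = 0.83 × 76218 = 63261 W
= 63261/746 = 84.8 HP

84.8 HP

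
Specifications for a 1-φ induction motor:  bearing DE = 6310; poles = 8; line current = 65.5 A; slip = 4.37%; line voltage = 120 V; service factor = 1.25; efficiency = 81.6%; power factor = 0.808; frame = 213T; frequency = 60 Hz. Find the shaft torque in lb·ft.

42.4 lb·ft

P_in = V·I·cosφ = 120 × 65.5 × 0.808 = 6351 W
P_out = η·P_in = 0.816 × 6351 = 5182 W
n_s = 120×60/8 = 900 rpm; n = 900×(1−0.0437) = 861 rpm
ω = 2π×861/60 = 90.16 rad/s
τ = P_out/ω = 5182/90.16 = 57.48 N·m
In lb·ft: 57.48/1.356 = 42.4 lb·ft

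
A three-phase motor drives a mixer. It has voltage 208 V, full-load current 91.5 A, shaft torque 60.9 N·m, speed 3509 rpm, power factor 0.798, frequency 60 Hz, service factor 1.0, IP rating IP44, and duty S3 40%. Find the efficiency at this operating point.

85.1 %

ω = 2π × 3509/60 = 367.5 rad/s; P_out = τω = 60.9 × 367.5 = 22381 W
P_in = √3·V_L·I_L·cosφ = 1.732 × 208 × 91.5 × 0.798 = 26305 W
η = P_out / P_in = 22381 / 26305 = 0.851 = 85.1%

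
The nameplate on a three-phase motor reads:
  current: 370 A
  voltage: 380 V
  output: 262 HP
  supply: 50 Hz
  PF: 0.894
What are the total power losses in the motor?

P_in = √3·V·I·cosφ = 1.732×380×370×0.894 = 217706 W
P_out = 262×746 = 195452 W
Losses = P_in − P_out = 217706 − 195452 = 22254 W

22300 W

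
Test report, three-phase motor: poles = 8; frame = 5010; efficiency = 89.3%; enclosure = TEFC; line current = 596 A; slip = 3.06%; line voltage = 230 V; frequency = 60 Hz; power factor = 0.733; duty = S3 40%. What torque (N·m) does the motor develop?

P_in = √3·V·I·cosφ = 1.732 × 230 × 596 × 0.733 = 174031 W
P_out = η·P_in = 0.893 × 174031 = 155410 W
n_s = 120×60/8 = 900 rpm; n = 900×(1−0.0306) = 872 rpm
ω = 2π×872/60 = 91.32 rad/s
τ = P_out/ω = 155410/91.32 = 1700 N·m

1700 N·m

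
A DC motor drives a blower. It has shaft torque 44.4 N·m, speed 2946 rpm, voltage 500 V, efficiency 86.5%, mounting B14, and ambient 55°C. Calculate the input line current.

31.7 A

ω = 2π×2946/60 = 308.5 rad/s; P_out = τω = 44.4 × 308.5 = 13697 W
P_in = P_out / η = 13697 / 0.865 = 15835 W
I = P_in / V = 15835 / 500 = 31.7 A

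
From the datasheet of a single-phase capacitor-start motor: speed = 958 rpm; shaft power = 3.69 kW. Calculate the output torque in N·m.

ω = 2π × 958/60 = 100.3 rad/s
τ = P/ω = 3690/100.3 = 36.8 N·m

36.8 N·m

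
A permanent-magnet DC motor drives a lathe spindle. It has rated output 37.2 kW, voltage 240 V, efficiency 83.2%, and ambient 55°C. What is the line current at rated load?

186 A

P_out = 37.2 kW = 37200 W
P_in = P_out / η = 37200 / 0.832 = 44712 W
I = P_in / V = 44712 / 240 = 186 A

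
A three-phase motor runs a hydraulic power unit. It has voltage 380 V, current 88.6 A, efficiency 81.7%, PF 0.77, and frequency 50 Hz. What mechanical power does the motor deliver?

36.7 kW

P_in = √3·V·I·cosφ = 1.732 × 380 × 88.6 × 0.77 = 44901 W
P_out = η·P_in = 0.817 × 44901 = 36684 W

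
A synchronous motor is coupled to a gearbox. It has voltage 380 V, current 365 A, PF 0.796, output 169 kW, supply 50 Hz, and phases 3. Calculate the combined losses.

22.2 kW

P_in = √3·V·I·cosφ = 1.732×380×365×0.796 = 191222 W
P_out = 169000 W
Losses = P_in − P_out = 191222 − 169000 = 22222 W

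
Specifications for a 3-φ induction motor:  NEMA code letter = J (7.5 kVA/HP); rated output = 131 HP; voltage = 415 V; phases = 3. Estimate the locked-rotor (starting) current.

S_LR = 7.5 × 131 = 982.5 kVA
I_LR = S_LR/(√3·V_L) = 982500/(1.732×415) = 1370 A

1370 A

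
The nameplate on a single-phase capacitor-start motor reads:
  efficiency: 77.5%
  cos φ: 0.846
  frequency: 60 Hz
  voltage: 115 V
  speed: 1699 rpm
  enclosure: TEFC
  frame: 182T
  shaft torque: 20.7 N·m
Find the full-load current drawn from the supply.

48.8 A

ω = 2π×1699/60 = 177.9 rad/s; P_out = τω = 20.7 × 177.9 = 3683 W
P_in = P_out / η = 3683 / 0.775 = 4752 W
I = P_in / (V·cosφ) = 4752 / (115 × 0.846) = 48.8 A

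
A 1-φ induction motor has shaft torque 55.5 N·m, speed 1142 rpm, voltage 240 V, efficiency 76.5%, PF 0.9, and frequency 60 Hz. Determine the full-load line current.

ω = 2π×1142/60 = 119.6 rad/s; P_out = τω = 55.5 × 119.6 = 6638 W
P_in = P_out / η = 6638 / 0.765 = 8677 W
I = P_in / (V·cosφ) = 8677 / (240 × 0.9) = 40.2 A

40.2 A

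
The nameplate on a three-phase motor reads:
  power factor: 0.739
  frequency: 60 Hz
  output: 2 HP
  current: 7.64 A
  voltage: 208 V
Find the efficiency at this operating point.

P_out = 2 × 746 = 1492 W
P_in = √3·V_L·I_L·cosφ = 1.732 × 208 × 7.64 × 0.739 = 2034 W
η = P_out / P_in = 1492 / 2034 = 0.734 = 73.4%

73.4 %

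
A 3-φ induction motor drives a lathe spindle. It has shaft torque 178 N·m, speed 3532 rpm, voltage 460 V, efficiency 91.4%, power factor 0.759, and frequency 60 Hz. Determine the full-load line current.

ω = 2π×3532/60 = 369.9 rad/s; P_out = τω = 178 × 369.9 = 65842 W
P_in = P_out / η = 65842 / 0.914 = 72037 W
I_L = P_in / (√3·V_L·cosφ) = 72037 / (1.732 × 460 × 0.759) = 119 A

119 A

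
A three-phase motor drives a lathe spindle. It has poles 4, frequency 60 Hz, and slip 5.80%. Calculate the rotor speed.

1696 rpm

n_s = 120f/p = 120×60/4 = 1800 rpm
n = n_s(1 − s) = 1800 × (1 − 0.058) = 1696 rpm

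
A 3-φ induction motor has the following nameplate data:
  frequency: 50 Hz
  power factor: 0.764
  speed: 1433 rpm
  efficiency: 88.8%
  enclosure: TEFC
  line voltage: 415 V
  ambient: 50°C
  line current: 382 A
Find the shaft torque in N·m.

P_in = √3·V·I·cosφ = 1.732 × 415 × 382 × 0.764 = 209775 W
P_out = η·P_in = 0.888 × 209775 = 186280 W
n = 1433 rpm
ω = 2π×1433/60 = 150.1 rad/s
τ = P_out/ω = 186280/150.1 = 1240 N·m

1240 N·m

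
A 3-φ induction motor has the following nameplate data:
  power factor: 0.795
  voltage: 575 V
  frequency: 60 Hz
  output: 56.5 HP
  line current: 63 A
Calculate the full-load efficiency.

84.5 %

P_out = 56.5 × 746 = 42149 W
P_in = √3·V_L·I_L·cosφ = 1.732 × 575 × 63 × 0.795 = 49880 W
η = P_out / P_in = 42149 / 49880 = 0.845 = 84.5%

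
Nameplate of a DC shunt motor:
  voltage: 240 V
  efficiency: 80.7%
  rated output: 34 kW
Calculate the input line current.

176 A

P_out = 34 kW = 34000 W
P_in = P_out / η = 34000 / 0.807 = 42131 W
I = P_in / V = 42131 / 240 = 176 A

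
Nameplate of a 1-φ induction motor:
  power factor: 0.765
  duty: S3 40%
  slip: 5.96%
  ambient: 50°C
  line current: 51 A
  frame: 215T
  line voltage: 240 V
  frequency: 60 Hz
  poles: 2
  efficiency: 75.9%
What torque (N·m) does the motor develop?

20 N·m

P_in = V·I·cosφ = 240 × 51 × 0.765 = 9364 W
P_out = η·P_in = 0.759 × 9364 = 7107 W
n_s = 120×60/2 = 3600 rpm; n = 3600×(1−0.0596) = 3385 rpm
ω = 2π×3385/60 = 354.5 rad/s
τ = P_out/ω = 7107/354.5 = 20 N·m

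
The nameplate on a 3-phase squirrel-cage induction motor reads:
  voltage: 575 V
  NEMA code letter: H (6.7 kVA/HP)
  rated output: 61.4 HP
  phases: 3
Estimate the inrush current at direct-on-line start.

413 A

S_LR = 6.7 × 61.4 = 411.38 kVA
I_LR = S_LR/(√3·V_L) = 411380/(1.732×575) = 413 A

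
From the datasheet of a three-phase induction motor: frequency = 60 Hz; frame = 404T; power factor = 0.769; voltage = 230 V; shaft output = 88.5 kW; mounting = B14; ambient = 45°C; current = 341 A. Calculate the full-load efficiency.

84.7 %

P_out = 88.5 kW = 88500 W
P_in = √3·V_L·I_L·cosφ = 1.732 × 230 × 341 × 0.769 = 104462 W
η = P_out / P_in = 88500 / 104462 = 0.847 = 84.7%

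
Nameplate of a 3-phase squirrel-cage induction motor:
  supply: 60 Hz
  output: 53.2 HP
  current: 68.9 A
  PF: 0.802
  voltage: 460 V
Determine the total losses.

P_in = √3·V·I·cosφ = 1.732×460×68.9×0.802 = 44025 W
P_out = 53.2×746 = 39687 W
Losses = P_in − P_out = 44025 − 39687 = 4338 W

4.34 kW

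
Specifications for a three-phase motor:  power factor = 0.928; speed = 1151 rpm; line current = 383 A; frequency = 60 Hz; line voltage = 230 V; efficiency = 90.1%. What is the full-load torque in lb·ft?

781 lb·ft

P_in = √3·V·I·cosφ = 1.732 × 230 × 383 × 0.928 = 141587 W
P_out = η·P_in = 0.901 × 141587 = 127570 W
n = 1151 rpm
ω = 2π×1151/60 = 120.5 rad/s
τ = P_out/ω = 127570/120.5 = 1059 N·m
In lb·ft: 1059/1.356 = 781 lb·ft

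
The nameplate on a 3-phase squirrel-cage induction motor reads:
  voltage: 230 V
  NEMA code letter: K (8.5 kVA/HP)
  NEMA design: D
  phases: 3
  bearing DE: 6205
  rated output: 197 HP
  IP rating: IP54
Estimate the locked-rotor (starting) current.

S_LR = 8.5 × 197 = 1674.5 kVA
I_LR = S_LR/(√3·V_L) = 1674500/(1.732×230) = 4200 A

4200 A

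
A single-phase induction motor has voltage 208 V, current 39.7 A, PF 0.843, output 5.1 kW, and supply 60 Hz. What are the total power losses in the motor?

1.86 kW

P_in = V·I·cosφ = 208×39.7×0.843 = 6961 W
P_out = 5100 W
Losses = P_in − P_out = 6961 − 5100 = 1861 W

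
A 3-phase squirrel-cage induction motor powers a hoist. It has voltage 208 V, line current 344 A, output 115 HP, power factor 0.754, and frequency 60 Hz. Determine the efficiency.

91.8 %

P_out = 115 × 746 = 85790 W
P_in = √3·V_L·I_L·cosφ = 1.732 × 208 × 344 × 0.754 = 93442 W
η = P_out / P_in = 85790 / 93442 = 0.918 = 91.8%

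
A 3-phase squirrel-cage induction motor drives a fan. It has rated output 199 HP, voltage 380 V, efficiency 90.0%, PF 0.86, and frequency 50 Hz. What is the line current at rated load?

291 A

P_out = 199 × 746 = 148454 W
P_in = P_out / η = 148454 / 0.900 = 164949 W
I_L = P_in / (√3·V_L·cosφ) = 164949 / (1.732 × 380 × 0.86) = 291 A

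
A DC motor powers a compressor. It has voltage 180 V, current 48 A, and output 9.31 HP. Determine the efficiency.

P_out = 9.31 × 746 = 6945 W
P_in = V·I = 180 × 48 = 8640 W
η = P_out / P_in = 6945 / 8640 = 0.804 = 80.4%

80.4 %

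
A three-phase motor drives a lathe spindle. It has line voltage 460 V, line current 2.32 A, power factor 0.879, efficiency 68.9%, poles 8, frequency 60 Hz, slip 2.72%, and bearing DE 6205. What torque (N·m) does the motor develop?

P_in = √3·V·I·cosφ = 1.732 × 460 × 2.32 × 0.879 = 1625 W
P_out = η·P_in = 0.689 × 1625 = 1120 W
n_s = 120×60/8 = 900 rpm; n = 900×(1−0.0272) = 876 rpm
ω = 2π×876/60 = 91.73 rad/s
τ = P_out/ω = 1120/91.73 = 12.2 N·m

12.2 N·m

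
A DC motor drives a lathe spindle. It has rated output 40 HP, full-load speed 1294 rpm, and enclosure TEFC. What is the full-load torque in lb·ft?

P_out = 40 × 746 = 29840 W
ω = 2π × 1294/60 = 135.5 rad/s
τ = P_out/ω = 29840/135.5 = 220.2 N·m
In lb·ft: 220.2/1.356 = 162 lb·ft

162 lb·ft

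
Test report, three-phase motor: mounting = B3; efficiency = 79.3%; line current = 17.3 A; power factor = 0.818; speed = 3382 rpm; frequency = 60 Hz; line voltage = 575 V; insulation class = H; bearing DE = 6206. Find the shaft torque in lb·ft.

P_in = √3·V·I·cosφ = 1.732 × 575 × 17.3 × 0.818 = 14093 W
P_out = η·P_in = 0.793 × 14093 = 11176 W
n = 3382 rpm
ω = 2π×3382/60 = 354.2 rad/s
τ = P_out/ω = 11176/354.2 = 31.55 N·m
In lb·ft: 31.55/1.356 = 23.3 lb·ft

23.3 lb·ft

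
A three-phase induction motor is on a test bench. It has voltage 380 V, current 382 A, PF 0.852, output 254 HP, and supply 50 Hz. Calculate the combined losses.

24.7 kW

P_in = √3·V·I·cosφ = 1.732×380×382×0.852 = 214207 W
P_out = 254×746 = 189484 W
Losses = P_in − P_out = 214207 − 189484 = 24723 W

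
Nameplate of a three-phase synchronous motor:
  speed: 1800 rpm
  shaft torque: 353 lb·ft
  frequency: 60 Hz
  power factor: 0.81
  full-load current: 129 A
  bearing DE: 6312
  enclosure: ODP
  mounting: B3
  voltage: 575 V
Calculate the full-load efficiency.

86.7 %

τ = 353 lb·ft × 1.356 = 478.7 N·m
ω = 2π × 1800/60 = 188.5 rad/s; P_out = τω = 478.7 × 188.5 = 90235 W
P_in = √3·V_L·I_L·cosφ = 1.732 × 575 × 129 × 0.81 = 104062 W
η = P_out / P_in = 90235 / 104062 = 0.867 = 86.7%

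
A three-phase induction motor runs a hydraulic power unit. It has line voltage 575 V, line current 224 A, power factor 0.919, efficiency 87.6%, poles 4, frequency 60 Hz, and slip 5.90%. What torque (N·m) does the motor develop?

1010 N·m

P_in = √3·V·I·cosφ = 1.732 × 575 × 224 × 0.919 = 205012 W
P_out = η·P_in = 0.876 × 205012 = 179591 W
n_s = 120×60/4 = 1800 rpm; n = 1800×(1−0.059) = 1694 rpm
ω = 2π×1694/60 = 177.4 rad/s
τ = P_out/ω = 179591/177.4 = 1010 N·m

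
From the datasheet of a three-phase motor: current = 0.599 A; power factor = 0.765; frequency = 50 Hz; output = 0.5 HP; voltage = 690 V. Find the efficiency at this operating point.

68.1 %

P_out = 0.5 × 746 = 373 W
P_in = √3·V_L·I_L·cosφ = 1.732 × 690 × 0.599 × 0.765 = 548 W
η = P_out / P_in = 373 / 548 = 0.681 = 68.1%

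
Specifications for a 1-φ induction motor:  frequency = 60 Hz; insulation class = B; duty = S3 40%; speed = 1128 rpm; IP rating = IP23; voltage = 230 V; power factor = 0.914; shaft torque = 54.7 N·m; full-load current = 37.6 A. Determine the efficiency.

81.7 %

ω = 2π × 1128/60 = 118.1 rad/s; P_out = τω = 54.7 × 118.1 = 6460 W
P_in = V·I·cosφ = 230 × 37.6 × 0.914 = 7904 W
η = P_out / P_in = 6460 / 7904 = 0.817 = 81.7%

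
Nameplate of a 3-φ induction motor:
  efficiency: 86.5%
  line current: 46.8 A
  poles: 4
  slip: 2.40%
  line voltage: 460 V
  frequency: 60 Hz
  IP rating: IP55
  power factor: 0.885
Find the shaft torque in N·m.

155 N·m

P_in = √3·V·I·cosφ = 1.732 × 460 × 46.8 × 0.885 = 32999 W
P_out = η·P_in = 0.865 × 32999 = 28544 W
n_s = 120×60/4 = 1800 rpm; n = 1800×(1−0.024) = 1757 rpm
ω = 2π×1757/60 = 184 rad/s
τ = P_out/ω = 28544/184 = 155 N·m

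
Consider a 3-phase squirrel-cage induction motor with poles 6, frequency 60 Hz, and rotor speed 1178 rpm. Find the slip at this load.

n_s = 120f/p = 120×60/6 = 1200 rpm
s = (n_s − n)/n_s = (1200 − 1178)/1200 = 0.0183

1.83 %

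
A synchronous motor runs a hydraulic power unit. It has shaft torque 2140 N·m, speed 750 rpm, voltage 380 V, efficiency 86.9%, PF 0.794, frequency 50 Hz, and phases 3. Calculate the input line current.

370 A

ω = 2π×750/60 = 78.54 rad/s; P_out = τω = 2140 × 78.54 = 168076 W
P_in = P_out / η = 168076 / 0.869 = 193413 W
I_L = P_in / (√3·V_L·cosφ) = 193413 / (1.732 × 380 × 0.794) = 370 A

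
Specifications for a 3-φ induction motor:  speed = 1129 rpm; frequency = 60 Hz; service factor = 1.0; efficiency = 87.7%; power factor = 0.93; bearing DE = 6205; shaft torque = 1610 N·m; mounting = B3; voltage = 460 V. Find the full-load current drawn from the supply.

293 A

ω = 2π×1129/60 = 118.2 rad/s; P_out = τω = 1610 × 118.2 = 190302 W
P_in = P_out / η = 190302 / 0.877 = 216992 W
I_L = P_in / (√3·V_L·cosφ) = 216992 / (1.732 × 460 × 0.93) = 293 A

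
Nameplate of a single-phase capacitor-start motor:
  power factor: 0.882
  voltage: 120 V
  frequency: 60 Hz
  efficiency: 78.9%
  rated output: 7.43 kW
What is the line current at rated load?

P_out = 7.43 kW = 7430 W
P_in = P_out / η = 7430 / 0.789 = 9417 W
I = P_in / (V·cosφ) = 9417 / (120 × 0.882) = 89 A

89 A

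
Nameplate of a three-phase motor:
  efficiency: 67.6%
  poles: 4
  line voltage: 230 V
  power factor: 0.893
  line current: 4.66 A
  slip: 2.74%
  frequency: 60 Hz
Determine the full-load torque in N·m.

6.11 N·m

P_in = √3·V·I·cosφ = 1.732 × 230 × 4.66 × 0.893 = 1658 W
P_out = η·P_in = 0.676 × 1658 = 1121 W
n_s = 120×60/4 = 1800 rpm; n = 1800×(1−0.0274) = 1751 rpm
ω = 2π×1751/60 = 183.4 rad/s
τ = P_out/ω = 1121/183.4 = 6.11 N·m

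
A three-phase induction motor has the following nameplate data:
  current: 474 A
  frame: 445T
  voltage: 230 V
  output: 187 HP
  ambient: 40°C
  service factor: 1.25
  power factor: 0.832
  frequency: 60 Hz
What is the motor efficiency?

P_out = 187 × 746 = 139502 W
P_in = √3·V_L·I_L·cosφ = 1.732 × 230 × 474 × 0.832 = 157100 W
η = P_out / P_in = 139502 / 157100 = 0.888 = 88.8%

88.8 %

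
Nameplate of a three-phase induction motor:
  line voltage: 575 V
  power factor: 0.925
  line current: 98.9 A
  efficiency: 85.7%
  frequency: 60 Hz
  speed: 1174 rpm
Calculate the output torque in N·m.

P_in = √3·V·I·cosφ = 1.732 × 575 × 98.9 × 0.925 = 91107 W
P_out = η·P_in = 0.857 × 91107 = 78079 W
n = 1174 rpm
ω = 2π×1174/60 = 122.9 rad/s
τ = P_out/ω = 78079/122.9 = 635 N·m

635 N·m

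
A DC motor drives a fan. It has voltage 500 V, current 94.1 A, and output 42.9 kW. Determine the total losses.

P_in = V·I = 500×94.1 = 47050 W
P_out = 42900 W
Losses = P_in − P_out = 47050 − 42900 = 4150 W

4150 W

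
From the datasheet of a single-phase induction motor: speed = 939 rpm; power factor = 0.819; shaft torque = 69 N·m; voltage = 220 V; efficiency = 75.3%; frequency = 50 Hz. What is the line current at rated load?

50 A

ω = 2π×939/60 = 98.33 rad/s; P_out = τω = 69 × 98.33 = 6785 W
P_in = P_out / η = 6785 / 0.753 = 9011 W
I = P_in / (V·cosφ) = 9011 / (220 × 0.819) = 50 A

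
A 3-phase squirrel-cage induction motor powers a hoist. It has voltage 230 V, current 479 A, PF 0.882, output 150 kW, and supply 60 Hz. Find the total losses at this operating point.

P_in = √3·V·I·cosφ = 1.732×230×479×0.882 = 168298 W
P_out = 150000 W
Losses = P_in − P_out = 168298 − 150000 = 18298 W

18300 W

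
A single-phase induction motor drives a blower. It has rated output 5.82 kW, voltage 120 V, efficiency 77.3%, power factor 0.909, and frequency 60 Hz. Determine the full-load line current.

69 A

P_out = 5.82 kW = 5820 W
P_in = P_out / η = 5820 / 0.773 = 7529 W
I = P_in / (V·cosφ) = 7529 / (120 × 0.909) = 69 A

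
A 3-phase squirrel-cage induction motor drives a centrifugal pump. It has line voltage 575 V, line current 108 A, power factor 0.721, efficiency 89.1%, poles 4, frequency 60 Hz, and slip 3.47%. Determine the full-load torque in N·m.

380 N·m

P_in = √3·V·I·cosφ = 1.732 × 575 × 108 × 0.721 = 77549 W
P_out = η·P_in = 0.891 × 77549 = 69096 W
n_s = 120×60/4 = 1800 rpm; n = 1800×(1−0.0347) = 1738 rpm
ω = 2π×1738/60 = 182 rad/s
τ = P_out/ω = 69096/182 = 380 N·m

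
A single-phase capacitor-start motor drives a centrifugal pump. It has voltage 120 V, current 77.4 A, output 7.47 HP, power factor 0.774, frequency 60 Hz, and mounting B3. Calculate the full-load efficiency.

P_out = 7.47 × 746 = 5573 W
P_in = V·I·cosφ = 120 × 77.4 × 0.774 = 7189 W
η = P_out / P_in = 5573 / 7189 = 0.775 = 77.5%

77.5 %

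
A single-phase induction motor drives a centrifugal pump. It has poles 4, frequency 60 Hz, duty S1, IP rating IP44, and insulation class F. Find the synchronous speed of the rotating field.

n_s = 120f/p = 120×60/4 = 1800 rpm

1800 rpm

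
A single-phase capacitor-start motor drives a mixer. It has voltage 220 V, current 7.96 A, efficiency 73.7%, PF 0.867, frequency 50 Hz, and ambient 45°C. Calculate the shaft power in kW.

1.12 kW

P_in = V·I·cosφ = 220 × 7.96 × 0.867 = 1518 W
P_out = η·P_in = 0.737 × 1518 = 1119 W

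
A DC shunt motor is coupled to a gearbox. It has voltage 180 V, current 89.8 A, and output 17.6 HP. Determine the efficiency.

P_out = 17.6 × 746 = 13130 W
P_in = V·I = 180 × 89.8 = 16164 W
η = P_out / P_in = 13130 / 16164 = 0.812 = 81.2%

81.2 %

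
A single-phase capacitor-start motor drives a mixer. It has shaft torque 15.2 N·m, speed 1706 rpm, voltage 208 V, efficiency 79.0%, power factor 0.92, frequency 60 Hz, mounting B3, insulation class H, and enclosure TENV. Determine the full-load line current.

18 A

ω = 2π×1706/60 = 178.7 rad/s; P_out = τω = 15.2 × 178.7 = 2716 W
P_in = P_out / η = 2716 / 0.790 = 3438 W
I = P_in / (V·cosφ) = 3438 / (208 × 0.92) = 18 A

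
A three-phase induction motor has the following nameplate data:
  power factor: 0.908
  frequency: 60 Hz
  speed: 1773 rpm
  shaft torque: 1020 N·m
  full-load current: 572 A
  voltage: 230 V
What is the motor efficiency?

91.5 %

ω = 2π × 1773/60 = 185.7 rad/s; P_out = τω = 1020 × 185.7 = 189414 W
P_in = √3·V_L·I_L·cosφ = 1.732 × 230 × 572 × 0.908 = 206899 W
η = P_out / P_in = 189414 / 206899 = 0.915 = 91.5%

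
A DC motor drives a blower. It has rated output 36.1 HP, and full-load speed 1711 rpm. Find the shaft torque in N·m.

P_out = 36.1 × 746 = 26931 W
ω = 2π × 1711/60 = 179.2 rad/s
τ = P_out/ω = 26931/179.2 = 150 N·m

150 N·m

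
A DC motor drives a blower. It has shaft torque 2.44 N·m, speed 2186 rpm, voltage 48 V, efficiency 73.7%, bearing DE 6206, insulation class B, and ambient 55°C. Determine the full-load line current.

15.8 A

ω = 2π×2186/60 = 228.9 rad/s; P_out = τω = 2.44 × 228.9 = 559 W
P_in = P_out / η = 559 / 0.737 = 758 W
I = P_in / V = 758 / 48 = 15.8 A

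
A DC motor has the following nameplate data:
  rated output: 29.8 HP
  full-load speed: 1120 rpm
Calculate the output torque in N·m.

P_out = 29.8 × 746 = 22231 W
ω = 2π × 1120/60 = 117.3 rad/s
τ = P_out/ω = 22231/117.3 = 190 N·m

190 N·m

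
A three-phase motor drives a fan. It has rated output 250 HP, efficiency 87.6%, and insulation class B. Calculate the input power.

P_out = 250 × 746 = 186500 W
P_in = P_out/η = 186500/0.876 = 212900 W = 213 kW

213 kW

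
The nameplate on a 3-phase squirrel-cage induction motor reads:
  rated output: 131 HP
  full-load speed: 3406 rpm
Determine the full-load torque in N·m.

274 N·m

P_out = 131 × 746 = 97726 W
ω = 2π × 3406/60 = 356.7 rad/s
τ = P_out/ω = 97726/356.7 = 274 N·m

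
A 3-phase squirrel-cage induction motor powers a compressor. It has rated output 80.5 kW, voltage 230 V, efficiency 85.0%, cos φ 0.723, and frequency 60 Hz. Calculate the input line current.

P_out = 80.5 kW = 80500 W
P_in = P_out / η = 80500 / 0.850 = 94706 W
I_L = P_in / (√3·V_L·cosφ) = 94706 / (1.732 × 230 × 0.723) = 329 A

329 A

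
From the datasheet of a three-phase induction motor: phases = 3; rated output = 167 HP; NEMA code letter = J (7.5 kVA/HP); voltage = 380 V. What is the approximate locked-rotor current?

1900 A

S_LR = 7.5 × 167 = 1252.5 kVA
I_LR = S_LR/(√3·V_L) = 1252500/(1.732×380) = 1900 A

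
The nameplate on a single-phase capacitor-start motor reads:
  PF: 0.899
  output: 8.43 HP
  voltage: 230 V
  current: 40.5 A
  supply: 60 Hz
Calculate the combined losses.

2.09 kW

P_in = V·I·cosφ = 230×40.5×0.899 = 8374 W
P_out = 8.43×746 = 6289 W
Losses = P_in − P_out = 8374 − 6289 = 2085 W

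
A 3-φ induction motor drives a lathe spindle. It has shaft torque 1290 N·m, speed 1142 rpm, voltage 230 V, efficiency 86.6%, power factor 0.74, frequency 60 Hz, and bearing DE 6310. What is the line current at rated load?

604 A

ω = 2π×1142/60 = 119.6 rad/s; P_out = τω = 1290 × 119.6 = 154284 W
P_in = P_out / η = 154284 / 0.866 = 178157 W
I_L = P_in / (√3·V_L·cosφ) = 178157 / (1.732 × 230 × 0.74) = 604 A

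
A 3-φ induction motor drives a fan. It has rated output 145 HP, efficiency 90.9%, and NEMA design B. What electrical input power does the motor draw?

P_out = 145 × 746 = 108170 W
P_in = P_out/η = 108170/0.909 = 118999 W = 119 kW

119 kW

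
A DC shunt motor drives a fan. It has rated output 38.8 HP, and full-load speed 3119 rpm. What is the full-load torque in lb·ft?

P_out = 38.8 × 746 = 28945 W
ω = 2π × 3119/60 = 326.6 rad/s
τ = P_out/ω = 28945/326.6 = 88.63 N·m
In lb·ft: 88.63/1.356 = 65.4 lb·ft

65.4 lb·ft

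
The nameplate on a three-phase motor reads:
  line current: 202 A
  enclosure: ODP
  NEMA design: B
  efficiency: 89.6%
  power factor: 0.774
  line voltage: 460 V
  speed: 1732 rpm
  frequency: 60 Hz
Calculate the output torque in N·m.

615 N·m

P_in = √3·V·I·cosφ = 1.732 × 460 × 202 × 0.774 = 124566 W
P_out = η·P_in = 0.896 × 124566 = 111611 W
n = 1732 rpm
ω = 2π×1732/60 = 181.4 rad/s
τ = P_out/ω = 111611/181.4 = 615 N·m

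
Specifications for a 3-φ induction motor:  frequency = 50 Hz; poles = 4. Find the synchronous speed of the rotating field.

n_s = 120f/p = 120×50/4 = 1500 rpm

1500 rpm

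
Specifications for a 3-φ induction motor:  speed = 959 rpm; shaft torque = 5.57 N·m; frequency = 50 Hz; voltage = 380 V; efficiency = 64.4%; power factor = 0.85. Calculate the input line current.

ω = 2π×959/60 = 100.4 rad/s; P_out = τω = 5.57 × 100.4 = 559 W
P_in = P_out / η = 559 / 0.644 = 868 W
I_L = P_in / (√3·V_L·cosφ) = 868 / (1.732 × 380 × 0.85) = 1.55 A

1.55 A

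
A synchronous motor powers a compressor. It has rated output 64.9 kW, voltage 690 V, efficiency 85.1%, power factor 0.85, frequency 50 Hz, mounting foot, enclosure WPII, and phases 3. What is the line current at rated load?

75.1 A

P_out = 64.9 kW = 64900 W
P_in = P_out / η = 64900 / 0.851 = 76263 W
I_L = P_in / (√3·V_L·cosφ) = 76263 / (1.732 × 690 × 0.85) = 75.1 A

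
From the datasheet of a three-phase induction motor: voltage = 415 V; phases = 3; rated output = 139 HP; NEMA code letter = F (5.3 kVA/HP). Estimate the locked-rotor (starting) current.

1020 A

S_LR = 5.3 × 139 = 736.7 kVA
I_LR = S_LR/(√3·V_L) = 736700/(1.732×415) = 1020 A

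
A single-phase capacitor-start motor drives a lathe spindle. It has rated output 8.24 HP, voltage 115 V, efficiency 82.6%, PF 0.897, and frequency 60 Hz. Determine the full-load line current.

72.1 A

P_out = 8.24 × 746 = 6147 W
P_in = P_out / η = 6147 / 0.826 = 7442 W
I = P_in / (V·cosφ) = 7442 / (115 × 0.897) = 72.1 A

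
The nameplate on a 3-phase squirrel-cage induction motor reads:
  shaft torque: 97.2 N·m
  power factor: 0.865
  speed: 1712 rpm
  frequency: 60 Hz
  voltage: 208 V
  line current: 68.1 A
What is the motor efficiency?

82.1 %

ω = 2π × 1712/60 = 179.3 rad/s; P_out = τω = 97.2 × 179.3 = 17428 W
P_in = √3·V_L·I_L·cosφ = 1.732 × 208 × 68.1 × 0.865 = 21221 W
η = P_out / P_in = 17428 / 21221 = 0.821 = 82.1%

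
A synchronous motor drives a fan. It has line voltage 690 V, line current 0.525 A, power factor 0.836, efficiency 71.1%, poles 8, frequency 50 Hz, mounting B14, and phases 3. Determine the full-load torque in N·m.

P_in = √3·V·I·cosφ = 1.732 × 690 × 0.525 × 0.836 = 525 W
P_out = η·P_in = 0.711 × 525 = 373 W
n = n_s = 120×50/8 = 750 rpm (synchronous)
ω = 2π×750/60 = 78.54 rad/s
τ = P_out/ω = 373/78.54 = 4.75 N·m

4.75 N·m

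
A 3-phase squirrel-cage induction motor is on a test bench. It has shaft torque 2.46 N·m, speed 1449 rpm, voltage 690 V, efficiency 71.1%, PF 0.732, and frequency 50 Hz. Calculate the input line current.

ω = 2π×1449/60 = 151.7 rad/s; P_out = τω = 2.46 × 151.7 = 373 W
P_in = P_out / η = 373 / 0.711 = 525 W
I_L = P_in / (√3·V_L·cosφ) = 525 / (1.732 × 690 × 0.732) = 0.6 A

0.6 A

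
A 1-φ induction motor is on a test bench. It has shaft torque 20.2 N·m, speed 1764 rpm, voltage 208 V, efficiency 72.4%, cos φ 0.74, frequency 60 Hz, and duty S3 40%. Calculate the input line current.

ω = 2π×1764/60 = 184.7 rad/s; P_out = τω = 20.2 × 184.7 = 3731 W
P_in = P_out / η = 3731 / 0.724 = 5153 W
I = P_in / (V·cosφ) = 5153 / (208 × 0.74) = 33.5 A

33.5 A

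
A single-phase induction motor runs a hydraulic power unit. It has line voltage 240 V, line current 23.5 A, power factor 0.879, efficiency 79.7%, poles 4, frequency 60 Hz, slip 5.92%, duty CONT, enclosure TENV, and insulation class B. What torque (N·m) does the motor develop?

22.3 N·m

P_in = V·I·cosφ = 240 × 23.5 × 0.879 = 4958 W
P_out = η·P_in = 0.797 × 4958 = 3952 W
n_s = 120×60/4 = 1800 rpm; n = 1800×(1−0.0592) = 1693 rpm
ω = 2π×1693/60 = 177.3 rad/s
τ = P_out/ω = 3952/177.3 = 22.3 N·m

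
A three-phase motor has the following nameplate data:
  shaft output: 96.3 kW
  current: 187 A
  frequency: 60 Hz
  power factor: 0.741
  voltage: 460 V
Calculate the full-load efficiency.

P_out = 96.3 kW = 96300 W
P_in = √3·V_L·I_L·cosφ = 1.732 × 460 × 187 × 0.741 = 110399 W
η = P_out / P_in = 96300 / 110399 = 0.872 = 87.2%

87.2 %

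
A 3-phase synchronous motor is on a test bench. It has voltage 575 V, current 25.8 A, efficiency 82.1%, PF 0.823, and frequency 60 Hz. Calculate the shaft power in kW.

P_in = √3·V·I·cosφ = 1.732 × 575 × 25.8 × 0.823 = 21146 W
P_out = η·P_in = 0.821 × 21146 = 17361 W

17.4 kW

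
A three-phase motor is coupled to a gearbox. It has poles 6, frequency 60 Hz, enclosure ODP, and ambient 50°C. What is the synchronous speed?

1200 rpm

n_s = 120f/p = 120×60/6 = 1200 rpm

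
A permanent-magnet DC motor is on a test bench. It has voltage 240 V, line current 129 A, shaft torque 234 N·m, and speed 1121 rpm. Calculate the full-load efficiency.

88.7 %

ω = 2π × 1121/60 = 117.4 rad/s; P_out = τω = 234 × 117.4 = 27472 W
P_in = V·I = 240 × 129 = 30960 W
η = P_out / P_in = 27472 / 30960 = 0.887 = 88.7%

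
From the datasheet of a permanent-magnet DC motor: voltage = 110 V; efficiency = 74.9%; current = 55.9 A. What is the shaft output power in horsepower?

6.17 HP

P_in = V·I = 110 × 55.9 = 6149 W
P_out = η·P_in = 0.749 × 6149 = 4606 W
= 4606/746 = 6.17 HP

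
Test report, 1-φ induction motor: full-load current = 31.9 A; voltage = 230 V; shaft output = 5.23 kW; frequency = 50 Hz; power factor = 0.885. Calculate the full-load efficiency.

80.5 %

P_out = 5.23 kW = 5230 W
P_in = V·I·cosφ = 230 × 31.9 × 0.885 = 6493 W
η = P_out / P_in = 5230 / 6493 = 0.805 = 80.5%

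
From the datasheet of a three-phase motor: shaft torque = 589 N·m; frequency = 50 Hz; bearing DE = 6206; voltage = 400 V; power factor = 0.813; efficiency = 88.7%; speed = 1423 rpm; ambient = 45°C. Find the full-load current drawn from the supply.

ω = 2π×1423/60 = 149 rad/s; P_out = τω = 589 × 149 = 87761 W
P_in = P_out / η = 87761 / 0.887 = 98941 W
I_L = P_in / (√3·V_L·cosφ) = 98941 / (1.732 × 400 × 0.813) = 176 A

176 A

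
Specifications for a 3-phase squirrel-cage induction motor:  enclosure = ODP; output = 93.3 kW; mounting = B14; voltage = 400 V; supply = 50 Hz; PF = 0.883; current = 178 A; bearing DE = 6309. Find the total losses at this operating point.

P_in = √3·V·I·cosφ = 1.732×400×178×0.883 = 108890 W
P_out = 93300 W
Losses = P_in − P_out = 108890 − 93300 = 15590 W

15600 W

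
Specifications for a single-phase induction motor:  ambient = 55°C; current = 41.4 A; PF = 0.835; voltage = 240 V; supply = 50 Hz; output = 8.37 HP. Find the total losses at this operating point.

P_in = V·I·cosφ = 240×41.4×0.835 = 8297 W
P_out = 8.37×746 = 6244 W
Losses = P_in − P_out = 8297 − 6244 = 2053 W

2050 W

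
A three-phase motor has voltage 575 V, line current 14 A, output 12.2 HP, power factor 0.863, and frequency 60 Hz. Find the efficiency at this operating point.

P_out = 12.2 × 746 = 9101 W
P_in = √3·V_L·I_L·cosφ = 1.732 × 575 × 14 × 0.863 = 12032 W
η = P_out / P_in = 9101 / 12032 = 0.756 = 75.6%

75.6 %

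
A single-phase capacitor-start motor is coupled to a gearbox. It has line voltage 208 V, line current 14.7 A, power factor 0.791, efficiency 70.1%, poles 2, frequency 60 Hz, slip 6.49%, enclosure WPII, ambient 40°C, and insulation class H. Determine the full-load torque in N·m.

4.81 N·m

P_in = V·I·cosφ = 208 × 14.7 × 0.791 = 2419 W
P_out = η·P_in = 0.701 × 2419 = 1696 W
n_s = 120×60/2 = 3600 rpm; n = 3600×(1−0.0649) = 3366 rpm
ω = 2π×3366/60 = 352.5 rad/s
τ = P_out/ω = 1696/352.5 = 4.81 N·m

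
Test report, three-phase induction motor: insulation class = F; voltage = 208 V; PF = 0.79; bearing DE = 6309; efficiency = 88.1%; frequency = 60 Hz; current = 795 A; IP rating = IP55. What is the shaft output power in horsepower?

P_in = √3·V·I·cosφ = 1.732 × 208 × 795 × 0.79 = 226259 W
P_out = η·P_in = 0.881 × 226259 = 199334 W
= 199334/746 = 267 HP

267 HP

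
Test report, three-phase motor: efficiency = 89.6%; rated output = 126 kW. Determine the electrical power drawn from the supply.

P_out = 126000 W
P_in = P_out/η = 126000/0.896 = 140625 W = 141 kW

141 kW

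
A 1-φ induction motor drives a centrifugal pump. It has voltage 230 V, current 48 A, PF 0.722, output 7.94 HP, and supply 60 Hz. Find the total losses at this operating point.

P_in = V·I·cosφ = 230×48×0.722 = 7971 W
P_out = 7.94×746 = 5923 W
Losses = P_in − P_out = 7971 − 5923 = 2048 W

2050 W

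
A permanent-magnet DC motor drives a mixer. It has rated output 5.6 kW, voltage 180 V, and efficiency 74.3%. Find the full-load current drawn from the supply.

41.9 A

P_out = 5.6 kW = 5600 W
P_in = P_out / η = 5600 / 0.743 = 7537 W
I = P_in / V = 7537 / 180 = 41.9 A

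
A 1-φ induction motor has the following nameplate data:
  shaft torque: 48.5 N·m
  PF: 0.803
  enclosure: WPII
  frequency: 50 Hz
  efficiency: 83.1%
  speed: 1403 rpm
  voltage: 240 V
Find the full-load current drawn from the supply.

ω = 2π×1403/60 = 146.9 rad/s; P_out = τω = 48.5 × 146.9 = 7125 W
P_in = P_out / η = 7125 / 0.831 = 8574 W
I = P_in / (V·cosφ) = 8574 / (240 × 0.803) = 44.5 A

44.5 A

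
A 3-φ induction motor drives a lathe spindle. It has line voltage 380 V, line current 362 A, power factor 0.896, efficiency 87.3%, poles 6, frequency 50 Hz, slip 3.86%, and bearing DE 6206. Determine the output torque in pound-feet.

1370 lb·ft

P_in = √3·V·I·cosφ = 1.732 × 380 × 362 × 0.896 = 213476 W
P_out = η·P_in = 0.873 × 213476 = 186365 W
n_s = 120×50/6 = 1000 rpm; n = 1000×(1−0.0386) = 961 rpm
ω = 2π×961/60 = 100.6 rad/s
τ = P_out/ω = 186365/100.6 = 1853 N·m
In lb·ft: 1853/1.356 = 1370 lb·ft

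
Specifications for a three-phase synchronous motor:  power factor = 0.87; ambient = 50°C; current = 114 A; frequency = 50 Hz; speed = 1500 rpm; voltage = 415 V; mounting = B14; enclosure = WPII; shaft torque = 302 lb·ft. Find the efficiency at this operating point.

τ = 302 lb·ft × 1.356 = 409.5 N·m
ω = 2π × 1500/60 = 157.1 rad/s; P_out = τω = 409.5 × 157.1 = 64332 W
P_in = √3·V_L·I_L·cosφ = 1.732 × 415 × 114 × 0.87 = 71289 W
η = P_out / P_in = 64332 / 71289 = 0.902 = 90.2%

90.2 %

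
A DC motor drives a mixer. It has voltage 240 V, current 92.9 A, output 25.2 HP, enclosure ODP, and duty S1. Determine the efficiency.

84.3 %

P_out = 25.2 × 746 = 18799 W
P_in = V·I = 240 × 92.9 = 22296 W
η = P_out / P_in = 18799 / 22296 = 0.843 = 84.3%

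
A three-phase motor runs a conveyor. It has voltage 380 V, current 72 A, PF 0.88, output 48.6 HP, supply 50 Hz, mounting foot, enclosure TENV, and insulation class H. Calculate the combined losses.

P_in = √3·V·I·cosφ = 1.732×380×72×0.88 = 41701 W
P_out = 48.6×746 = 36256 W
Losses = P_in − P_out = 41701 − 36256 = 5445 W

5450 W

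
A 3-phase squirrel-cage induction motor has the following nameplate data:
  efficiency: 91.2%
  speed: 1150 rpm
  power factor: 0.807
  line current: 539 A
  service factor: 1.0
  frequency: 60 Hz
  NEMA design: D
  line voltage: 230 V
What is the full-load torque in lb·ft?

968 lb·ft

P_in = √3·V·I·cosφ = 1.732 × 230 × 539 × 0.807 = 173276 W
P_out = η·P_in = 0.912 × 173276 = 158028 W
n = 1150 rpm
ω = 2π×1150/60 = 120.4 rad/s
τ = P_out/ω = 158028/120.4 = 1313 N·m
In lb·ft: 1313/1.356 = 968 lb·ft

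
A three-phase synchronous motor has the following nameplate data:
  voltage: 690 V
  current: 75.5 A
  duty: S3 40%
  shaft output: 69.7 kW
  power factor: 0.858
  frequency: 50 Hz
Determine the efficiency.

P_out = 69.7 kW = 69700 W
P_in = √3·V_L·I_L·cosφ = 1.732 × 690 × 75.5 × 0.858 = 77416 W
η = P_out / P_in = 69700 / 77416 = 0.900 = 90.0%

90.0 %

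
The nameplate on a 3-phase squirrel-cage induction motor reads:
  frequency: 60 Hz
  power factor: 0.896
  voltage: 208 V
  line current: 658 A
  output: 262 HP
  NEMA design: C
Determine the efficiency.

92.0 %

P_out = 262 × 746 = 195452 W
P_in = √3·V_L·I_L·cosφ = 1.732 × 208 × 658 × 0.896 = 212395 W
η = P_out / P_in = 195452 / 212395 = 0.920 = 92.0%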